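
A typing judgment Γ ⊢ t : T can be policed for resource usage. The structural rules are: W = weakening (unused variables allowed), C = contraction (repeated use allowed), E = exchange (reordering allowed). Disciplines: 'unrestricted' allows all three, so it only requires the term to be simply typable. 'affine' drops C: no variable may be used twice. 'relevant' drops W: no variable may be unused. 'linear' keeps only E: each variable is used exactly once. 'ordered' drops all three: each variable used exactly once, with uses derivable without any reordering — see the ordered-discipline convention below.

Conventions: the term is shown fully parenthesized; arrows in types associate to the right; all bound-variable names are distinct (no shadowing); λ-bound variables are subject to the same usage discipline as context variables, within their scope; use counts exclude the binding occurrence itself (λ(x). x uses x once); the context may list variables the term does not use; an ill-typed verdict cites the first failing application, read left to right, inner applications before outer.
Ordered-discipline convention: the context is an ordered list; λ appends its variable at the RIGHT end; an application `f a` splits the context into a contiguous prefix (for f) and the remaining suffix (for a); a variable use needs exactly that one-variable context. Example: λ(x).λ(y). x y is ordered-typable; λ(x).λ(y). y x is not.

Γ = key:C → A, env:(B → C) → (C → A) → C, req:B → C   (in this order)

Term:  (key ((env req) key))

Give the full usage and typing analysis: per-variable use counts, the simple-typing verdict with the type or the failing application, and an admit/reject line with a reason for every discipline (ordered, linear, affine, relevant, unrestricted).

counts: key: 2×; env: 1×; req: 1×
left-to-right use order: key, env, req, key
typing: the term checks, with type A
ordered: ✗ — uses contraction: key ×2
linear: ✗ — uses contraction: key ×2
affine: ✗ — uses contraction: key ×2
relevant: ✓ — none of key, env, req goes unused
unrestricted: ✓ — well-typed at A; no restrictions here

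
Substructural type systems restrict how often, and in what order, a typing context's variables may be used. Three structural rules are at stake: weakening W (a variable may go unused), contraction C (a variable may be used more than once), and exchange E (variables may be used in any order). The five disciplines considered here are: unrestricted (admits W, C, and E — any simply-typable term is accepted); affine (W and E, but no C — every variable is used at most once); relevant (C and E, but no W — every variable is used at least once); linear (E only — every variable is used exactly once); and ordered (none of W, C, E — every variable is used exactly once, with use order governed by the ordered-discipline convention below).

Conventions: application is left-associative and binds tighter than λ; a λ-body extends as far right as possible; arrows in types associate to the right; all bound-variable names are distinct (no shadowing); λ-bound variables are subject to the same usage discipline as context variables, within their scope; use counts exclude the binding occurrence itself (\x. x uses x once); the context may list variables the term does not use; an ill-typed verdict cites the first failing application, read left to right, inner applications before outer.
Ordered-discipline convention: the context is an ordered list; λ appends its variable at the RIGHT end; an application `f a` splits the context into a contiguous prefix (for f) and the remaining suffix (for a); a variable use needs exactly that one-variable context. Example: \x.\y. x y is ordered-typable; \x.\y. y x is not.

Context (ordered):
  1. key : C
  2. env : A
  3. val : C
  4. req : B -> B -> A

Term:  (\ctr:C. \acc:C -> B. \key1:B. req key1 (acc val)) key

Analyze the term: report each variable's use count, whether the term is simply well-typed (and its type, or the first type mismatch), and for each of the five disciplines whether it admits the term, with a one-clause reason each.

variable uses: key: 1; env: 0; val: 1; req: 1; ctr (λ-bound): 0; acc (λ-bound): 1; key1 (λ-bound): 1
left-to-right use order: req, key1, acc, val, key
typing: the term checks, with type (C -> B) -> B -> A
ordered: ✗, env, ctr left unused
linear: ✗, env, ctr left unused
affine: ✓, none of key, env, val, req, ctr, acc, key1 used more than once
relevant: ✗, env, ctr left unused
unrestricted: ✓, typability at (C -> B) -> B -> A is all that's needed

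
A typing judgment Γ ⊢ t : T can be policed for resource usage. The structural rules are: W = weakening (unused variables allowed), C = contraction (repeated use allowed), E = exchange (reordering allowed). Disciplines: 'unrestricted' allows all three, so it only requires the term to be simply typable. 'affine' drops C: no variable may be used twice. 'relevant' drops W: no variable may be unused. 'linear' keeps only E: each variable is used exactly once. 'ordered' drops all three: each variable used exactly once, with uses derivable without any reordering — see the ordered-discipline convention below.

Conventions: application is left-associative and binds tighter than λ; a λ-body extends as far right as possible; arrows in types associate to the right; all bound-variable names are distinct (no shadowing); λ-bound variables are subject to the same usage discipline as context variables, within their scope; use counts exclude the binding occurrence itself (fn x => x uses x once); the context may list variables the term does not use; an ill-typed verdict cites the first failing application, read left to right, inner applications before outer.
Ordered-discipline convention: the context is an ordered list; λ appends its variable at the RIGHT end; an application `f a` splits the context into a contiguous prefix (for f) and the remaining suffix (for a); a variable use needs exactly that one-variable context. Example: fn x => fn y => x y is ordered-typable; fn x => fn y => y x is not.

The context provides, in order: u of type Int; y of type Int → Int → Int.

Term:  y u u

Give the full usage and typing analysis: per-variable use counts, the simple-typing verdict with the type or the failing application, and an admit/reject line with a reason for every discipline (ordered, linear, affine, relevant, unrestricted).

use counts: u=2, y=1
use order (left to right): y, u, u
typing: the term checks, with type Int
ordered: ✗ — u ×2 used more than once (contraction)
linear: ✗ — u ×2 used more than once (contraction)
affine: ✗ — u ×2 used more than once (contraction)
relevant: ✓ — every one of u, y appears
unrestricted: ✓ — type-checks (Int) and nothing is barred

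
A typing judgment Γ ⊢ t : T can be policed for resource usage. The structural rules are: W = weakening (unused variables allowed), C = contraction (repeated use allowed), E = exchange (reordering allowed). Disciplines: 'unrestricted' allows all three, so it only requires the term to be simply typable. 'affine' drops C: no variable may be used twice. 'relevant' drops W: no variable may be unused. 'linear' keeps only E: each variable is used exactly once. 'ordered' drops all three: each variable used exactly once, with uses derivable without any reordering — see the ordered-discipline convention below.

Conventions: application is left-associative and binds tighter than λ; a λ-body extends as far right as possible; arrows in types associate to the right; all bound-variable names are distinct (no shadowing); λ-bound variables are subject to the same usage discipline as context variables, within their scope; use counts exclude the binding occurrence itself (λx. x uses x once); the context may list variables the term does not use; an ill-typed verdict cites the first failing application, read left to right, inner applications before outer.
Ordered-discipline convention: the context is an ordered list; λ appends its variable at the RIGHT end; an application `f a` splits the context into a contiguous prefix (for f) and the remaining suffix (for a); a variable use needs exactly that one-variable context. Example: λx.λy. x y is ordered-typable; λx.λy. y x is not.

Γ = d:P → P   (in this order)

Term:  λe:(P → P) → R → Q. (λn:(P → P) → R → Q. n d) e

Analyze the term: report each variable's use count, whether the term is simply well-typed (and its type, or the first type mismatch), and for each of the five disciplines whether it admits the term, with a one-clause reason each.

usage: d: 1×, e [bound]: 1×, n [bound]: 1×
uses in reading order: n, d, e
typing: the term checks, with type ((P → P) → R → Q) → R → Q
ordered: ✗ — needs exchange: uses follow n, d, e
linear: ✓ — single use per variable (d, e, n)
affine: ✓ — d, e, n: no repeats, contraction unneeded
relevant: ✓ — at least one use each (d, e, n)
unrestricted: ✓ — typability at ((P → P) → R → Q) → R → Q is all that's needed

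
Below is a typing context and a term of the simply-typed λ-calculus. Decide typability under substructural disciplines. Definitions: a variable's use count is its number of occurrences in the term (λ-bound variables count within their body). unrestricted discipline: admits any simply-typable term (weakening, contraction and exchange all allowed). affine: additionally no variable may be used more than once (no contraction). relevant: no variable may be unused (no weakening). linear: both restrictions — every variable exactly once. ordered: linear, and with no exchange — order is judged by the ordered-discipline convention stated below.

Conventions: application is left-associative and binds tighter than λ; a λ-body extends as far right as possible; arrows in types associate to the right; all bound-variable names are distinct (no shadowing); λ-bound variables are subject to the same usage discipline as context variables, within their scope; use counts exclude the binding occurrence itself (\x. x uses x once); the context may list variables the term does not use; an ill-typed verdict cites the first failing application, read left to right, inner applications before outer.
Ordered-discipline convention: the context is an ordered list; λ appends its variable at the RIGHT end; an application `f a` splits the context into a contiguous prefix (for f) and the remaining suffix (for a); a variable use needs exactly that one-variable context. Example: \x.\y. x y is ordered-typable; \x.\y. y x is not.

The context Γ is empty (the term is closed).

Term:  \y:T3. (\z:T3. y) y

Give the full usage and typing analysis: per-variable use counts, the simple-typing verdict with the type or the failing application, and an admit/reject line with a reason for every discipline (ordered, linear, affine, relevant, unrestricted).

variable uses: y [bound]: 2×; z [bound]: 0×
use order (left to right): y, y
typing: the term checks, with type T3 -> T3
ordered: ✗, repeated use of y ×2; z never used (weakening)
linear: ✗, repeated use of y ×2; z never used (weakening)
affine: ✗, repeated use of y ×2
relevant: ✗, z never used (weakening)
unrestricted: ✓, simply typable at T3 -> T3; W, C, E all held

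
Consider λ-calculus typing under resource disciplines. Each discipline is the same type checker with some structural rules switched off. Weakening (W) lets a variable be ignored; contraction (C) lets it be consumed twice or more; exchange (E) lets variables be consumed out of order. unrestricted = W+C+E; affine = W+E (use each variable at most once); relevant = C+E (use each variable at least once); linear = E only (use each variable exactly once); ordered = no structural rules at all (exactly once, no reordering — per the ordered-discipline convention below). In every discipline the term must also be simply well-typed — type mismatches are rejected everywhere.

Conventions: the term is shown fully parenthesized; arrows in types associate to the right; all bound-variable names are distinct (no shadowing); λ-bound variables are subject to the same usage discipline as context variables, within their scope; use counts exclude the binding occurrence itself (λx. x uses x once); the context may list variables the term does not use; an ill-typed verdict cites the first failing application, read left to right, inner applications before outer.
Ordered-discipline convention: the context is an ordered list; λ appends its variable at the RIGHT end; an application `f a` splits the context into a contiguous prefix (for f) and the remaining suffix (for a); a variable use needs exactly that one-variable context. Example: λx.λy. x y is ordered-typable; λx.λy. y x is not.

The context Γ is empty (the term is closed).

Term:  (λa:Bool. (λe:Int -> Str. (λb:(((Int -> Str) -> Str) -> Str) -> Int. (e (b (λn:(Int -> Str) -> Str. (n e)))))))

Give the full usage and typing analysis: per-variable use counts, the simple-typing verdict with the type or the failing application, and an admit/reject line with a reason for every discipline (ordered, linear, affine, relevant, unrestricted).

variable uses: a (bound) ×0; e (bound) ×2; b (bound) ×1; n (bound) ×1
order of uses: e, b, n, e
typing: the term checks, with type Bool -> (Int -> Str) -> ((((Int -> Str) -> Str) -> Str) -> Int) -> Str
ordered: ✗ — repeated use of e ×2; a never used (weakening)
linear: ✗ — repeated use of e ×2; a never used (weakening)
affine: ✗ — repeated use of e ×2
relevant: ✗ — a never used (weakening)
unrestricted: ✓ — simply typable at Bool -> (Int -> Str) -> ((((Int -> Str) -> Str) -> Str) -> Int) -> Str; W, C, E all held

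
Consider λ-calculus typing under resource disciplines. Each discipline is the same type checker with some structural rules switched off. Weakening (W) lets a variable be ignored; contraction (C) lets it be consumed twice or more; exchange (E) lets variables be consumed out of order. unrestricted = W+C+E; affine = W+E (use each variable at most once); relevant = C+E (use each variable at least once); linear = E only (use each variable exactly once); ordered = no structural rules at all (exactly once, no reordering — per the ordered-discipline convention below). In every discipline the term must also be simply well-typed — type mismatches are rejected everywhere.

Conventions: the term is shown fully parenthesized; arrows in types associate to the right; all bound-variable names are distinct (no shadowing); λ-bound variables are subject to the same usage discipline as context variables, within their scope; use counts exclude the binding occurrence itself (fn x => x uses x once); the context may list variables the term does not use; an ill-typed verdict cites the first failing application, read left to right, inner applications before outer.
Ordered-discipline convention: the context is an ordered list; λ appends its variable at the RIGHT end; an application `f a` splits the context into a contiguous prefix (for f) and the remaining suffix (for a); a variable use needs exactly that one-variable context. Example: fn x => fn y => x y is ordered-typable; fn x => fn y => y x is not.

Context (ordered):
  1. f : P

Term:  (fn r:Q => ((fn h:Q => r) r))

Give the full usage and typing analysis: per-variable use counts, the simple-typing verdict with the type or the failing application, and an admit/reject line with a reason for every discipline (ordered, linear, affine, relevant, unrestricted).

variable uses: f=0; r (bound)=2; h (bound)=0
uses in reading order: r, r
typing: well-typed — term : Q -> Q
ordered: ✗, needs contraction — r ×2; needs weakening: f, h unused
linear: ✗, needs contraction — r ×2; needs weakening: f, h unused
affine: ✗, needs contraction — r ×2
relevant: ✗, needs weakening: f, h unused
unrestricted: ✓, typability at Q -> Q is all that's needed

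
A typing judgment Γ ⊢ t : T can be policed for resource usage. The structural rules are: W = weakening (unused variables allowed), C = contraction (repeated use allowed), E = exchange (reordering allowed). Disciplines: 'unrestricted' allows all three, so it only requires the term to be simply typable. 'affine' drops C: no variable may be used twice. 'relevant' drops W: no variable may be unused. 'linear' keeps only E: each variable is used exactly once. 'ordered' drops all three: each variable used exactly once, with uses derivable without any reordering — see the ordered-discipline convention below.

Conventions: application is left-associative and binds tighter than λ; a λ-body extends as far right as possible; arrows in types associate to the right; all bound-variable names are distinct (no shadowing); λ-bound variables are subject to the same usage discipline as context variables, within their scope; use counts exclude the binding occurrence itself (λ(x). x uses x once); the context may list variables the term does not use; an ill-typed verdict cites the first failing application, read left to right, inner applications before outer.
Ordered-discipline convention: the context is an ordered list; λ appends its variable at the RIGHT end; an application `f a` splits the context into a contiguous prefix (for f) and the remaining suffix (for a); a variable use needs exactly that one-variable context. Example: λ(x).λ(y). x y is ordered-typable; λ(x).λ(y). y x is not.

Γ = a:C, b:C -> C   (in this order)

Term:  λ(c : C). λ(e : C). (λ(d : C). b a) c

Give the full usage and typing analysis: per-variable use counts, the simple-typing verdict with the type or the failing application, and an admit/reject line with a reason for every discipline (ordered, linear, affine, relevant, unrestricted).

variable uses: a ×1, b ×1, c [bound] ×1, e [bound] ×0, d [bound] ×0
order of uses: b, a, c
typing: well-typed — term : C -> C -> C
ordered: ✗ — e, d never used (weakening)
linear: ✗ — e, d never used (weakening)
affine: ✓ — no duplicate uses among a, b, c, e, d
relevant: ✗ — e, d never used (weakening)
unrestricted: ✓ — typability at C -> C -> C is all that's needed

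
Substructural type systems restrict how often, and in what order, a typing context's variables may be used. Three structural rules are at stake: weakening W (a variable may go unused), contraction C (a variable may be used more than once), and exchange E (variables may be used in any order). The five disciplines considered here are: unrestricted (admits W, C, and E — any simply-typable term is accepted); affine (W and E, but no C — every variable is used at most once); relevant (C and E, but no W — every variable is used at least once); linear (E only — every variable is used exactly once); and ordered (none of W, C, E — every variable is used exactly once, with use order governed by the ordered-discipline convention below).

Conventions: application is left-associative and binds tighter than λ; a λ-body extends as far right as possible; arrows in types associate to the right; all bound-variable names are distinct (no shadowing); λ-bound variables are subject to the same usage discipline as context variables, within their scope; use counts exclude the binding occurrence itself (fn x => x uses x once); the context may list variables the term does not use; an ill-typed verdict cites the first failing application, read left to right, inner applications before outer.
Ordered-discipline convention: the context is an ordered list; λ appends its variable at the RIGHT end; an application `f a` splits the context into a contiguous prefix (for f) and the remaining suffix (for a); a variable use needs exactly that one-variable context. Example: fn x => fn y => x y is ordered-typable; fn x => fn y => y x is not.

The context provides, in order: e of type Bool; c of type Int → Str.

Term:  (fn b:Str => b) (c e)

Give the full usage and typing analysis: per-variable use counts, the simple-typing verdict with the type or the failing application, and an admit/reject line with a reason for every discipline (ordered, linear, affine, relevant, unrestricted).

counts: e: 1, c: 1, b (λ-bound): 1
order of uses: b, c, e
typing: ill-typed: a function awaiting Int gets Bool
ordered: ✗ — fails simple typing
linear: ✗ — a type mismatch blocks all five
affine: ✗ — the type mismatch rejects it
relevant: ✗ — not simply typable
unrestricted: ✗ — fails simple typing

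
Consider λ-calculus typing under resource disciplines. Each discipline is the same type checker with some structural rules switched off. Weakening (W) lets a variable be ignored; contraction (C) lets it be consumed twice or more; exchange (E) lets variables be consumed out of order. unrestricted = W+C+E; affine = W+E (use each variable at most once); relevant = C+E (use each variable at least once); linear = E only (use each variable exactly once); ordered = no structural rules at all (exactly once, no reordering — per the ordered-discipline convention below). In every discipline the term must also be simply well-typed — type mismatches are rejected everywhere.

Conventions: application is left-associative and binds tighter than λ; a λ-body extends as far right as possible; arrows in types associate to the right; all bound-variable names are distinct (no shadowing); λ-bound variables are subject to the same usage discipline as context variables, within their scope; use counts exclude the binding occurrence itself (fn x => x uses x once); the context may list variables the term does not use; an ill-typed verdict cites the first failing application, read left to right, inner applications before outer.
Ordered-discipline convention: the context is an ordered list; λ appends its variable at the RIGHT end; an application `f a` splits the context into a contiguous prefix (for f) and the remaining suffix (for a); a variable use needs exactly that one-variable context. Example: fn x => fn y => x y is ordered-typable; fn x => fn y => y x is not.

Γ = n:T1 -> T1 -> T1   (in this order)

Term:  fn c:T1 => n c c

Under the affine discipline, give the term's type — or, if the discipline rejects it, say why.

not well-typed under affine — needs contraction — c ×2
counts: n=1, c (bound)=2
order of uses: n, c, c
typing: well-typed — term : T1 -> T1
across the five disciplines: ordered ✗, linear ✗, affine ✗, relevant ✓, unrestricted ✓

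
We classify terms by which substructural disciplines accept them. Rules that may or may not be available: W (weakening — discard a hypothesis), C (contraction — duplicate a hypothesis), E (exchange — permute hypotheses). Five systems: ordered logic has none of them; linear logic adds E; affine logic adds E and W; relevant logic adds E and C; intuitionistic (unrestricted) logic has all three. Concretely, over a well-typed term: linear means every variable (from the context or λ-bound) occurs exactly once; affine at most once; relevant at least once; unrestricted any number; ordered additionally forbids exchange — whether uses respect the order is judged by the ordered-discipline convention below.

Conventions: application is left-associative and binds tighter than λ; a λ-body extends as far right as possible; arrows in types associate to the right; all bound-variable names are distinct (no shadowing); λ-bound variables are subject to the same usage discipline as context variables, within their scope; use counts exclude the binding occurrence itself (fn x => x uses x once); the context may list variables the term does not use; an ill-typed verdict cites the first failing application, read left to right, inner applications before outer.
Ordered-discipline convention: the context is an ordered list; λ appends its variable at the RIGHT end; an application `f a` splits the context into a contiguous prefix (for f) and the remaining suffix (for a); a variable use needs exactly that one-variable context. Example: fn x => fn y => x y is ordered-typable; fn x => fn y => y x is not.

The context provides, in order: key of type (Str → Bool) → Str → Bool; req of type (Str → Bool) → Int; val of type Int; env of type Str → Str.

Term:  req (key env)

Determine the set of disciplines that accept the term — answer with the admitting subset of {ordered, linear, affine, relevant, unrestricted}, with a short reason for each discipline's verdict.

admitted by: none
counts: key: 1; req: 1; val: 0; env: 1
uses in reading order: req, key, env
typing: ill-typed: argument of type Str → Str where Str → Bool is required
ordered: ✗, a type mismatch blocks all five
linear: ✗, the type mismatch rejects it
affine: ✗, not simply typable
relevant: ✗, fails simple typing
unrestricted: ✗, a type mismatch blocks all five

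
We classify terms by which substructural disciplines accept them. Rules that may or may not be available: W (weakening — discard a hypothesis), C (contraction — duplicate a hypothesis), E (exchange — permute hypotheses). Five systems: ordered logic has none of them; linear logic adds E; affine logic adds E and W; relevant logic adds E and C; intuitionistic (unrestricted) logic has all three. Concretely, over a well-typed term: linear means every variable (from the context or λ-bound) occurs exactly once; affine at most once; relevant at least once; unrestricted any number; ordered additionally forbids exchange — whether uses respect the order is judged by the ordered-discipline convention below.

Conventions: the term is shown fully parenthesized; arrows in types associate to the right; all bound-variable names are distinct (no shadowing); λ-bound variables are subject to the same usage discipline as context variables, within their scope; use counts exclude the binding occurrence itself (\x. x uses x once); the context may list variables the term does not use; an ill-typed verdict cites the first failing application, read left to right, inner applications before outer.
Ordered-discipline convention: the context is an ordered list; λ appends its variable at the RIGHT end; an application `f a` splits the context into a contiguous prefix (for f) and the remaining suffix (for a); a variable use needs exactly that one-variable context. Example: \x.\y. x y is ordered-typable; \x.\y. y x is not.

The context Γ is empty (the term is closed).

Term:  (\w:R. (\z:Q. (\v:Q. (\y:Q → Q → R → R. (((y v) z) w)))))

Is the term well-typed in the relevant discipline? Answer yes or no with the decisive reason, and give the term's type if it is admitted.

yes — none of w, z, v, y goes unused; term : R → Q → Q → (Q → Q → R → R) → R
use counts: w (λ-bound): 1×; z (λ-bound): 1×; v (λ-bound): 1×; y (λ-bound): 1×
uses in reading order: y, v, z, w
typing: the term checks, with type R → Q → Q → (Q → Q → R → R) → R
all disciplines: ordered ✗ | linear ✓ | affine ✓ | relevant ✓ | unrestricted ✓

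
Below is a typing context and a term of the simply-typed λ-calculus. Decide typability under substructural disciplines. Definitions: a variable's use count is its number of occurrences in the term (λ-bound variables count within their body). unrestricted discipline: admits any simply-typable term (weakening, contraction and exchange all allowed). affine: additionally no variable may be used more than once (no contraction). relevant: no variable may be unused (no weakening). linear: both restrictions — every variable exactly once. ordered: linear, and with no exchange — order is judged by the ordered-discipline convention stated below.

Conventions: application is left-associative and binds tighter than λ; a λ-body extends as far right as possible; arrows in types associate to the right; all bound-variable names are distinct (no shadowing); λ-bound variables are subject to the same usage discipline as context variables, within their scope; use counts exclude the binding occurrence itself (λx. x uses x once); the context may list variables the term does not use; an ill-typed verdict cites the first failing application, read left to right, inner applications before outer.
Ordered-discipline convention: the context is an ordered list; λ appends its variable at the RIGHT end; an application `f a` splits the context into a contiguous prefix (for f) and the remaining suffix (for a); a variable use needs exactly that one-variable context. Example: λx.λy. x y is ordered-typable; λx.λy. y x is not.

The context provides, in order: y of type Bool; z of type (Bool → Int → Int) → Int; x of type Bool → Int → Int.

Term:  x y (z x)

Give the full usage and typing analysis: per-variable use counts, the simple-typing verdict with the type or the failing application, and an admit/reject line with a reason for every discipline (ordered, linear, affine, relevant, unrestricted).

use counts: y=1; z=1; x=2
uses in reading order: x, y, z, x
typing: ✓ — Int
ordered: ✗ — needs contraction — x ×2
linear: ✗ — needs contraction — x ×2
affine: ✗ — needs contraction — x ×2
relevant: ✓ — y, z, x: all used, weakening unneeded
unrestricted: ✓ — type-checks (Int) and nothing is barred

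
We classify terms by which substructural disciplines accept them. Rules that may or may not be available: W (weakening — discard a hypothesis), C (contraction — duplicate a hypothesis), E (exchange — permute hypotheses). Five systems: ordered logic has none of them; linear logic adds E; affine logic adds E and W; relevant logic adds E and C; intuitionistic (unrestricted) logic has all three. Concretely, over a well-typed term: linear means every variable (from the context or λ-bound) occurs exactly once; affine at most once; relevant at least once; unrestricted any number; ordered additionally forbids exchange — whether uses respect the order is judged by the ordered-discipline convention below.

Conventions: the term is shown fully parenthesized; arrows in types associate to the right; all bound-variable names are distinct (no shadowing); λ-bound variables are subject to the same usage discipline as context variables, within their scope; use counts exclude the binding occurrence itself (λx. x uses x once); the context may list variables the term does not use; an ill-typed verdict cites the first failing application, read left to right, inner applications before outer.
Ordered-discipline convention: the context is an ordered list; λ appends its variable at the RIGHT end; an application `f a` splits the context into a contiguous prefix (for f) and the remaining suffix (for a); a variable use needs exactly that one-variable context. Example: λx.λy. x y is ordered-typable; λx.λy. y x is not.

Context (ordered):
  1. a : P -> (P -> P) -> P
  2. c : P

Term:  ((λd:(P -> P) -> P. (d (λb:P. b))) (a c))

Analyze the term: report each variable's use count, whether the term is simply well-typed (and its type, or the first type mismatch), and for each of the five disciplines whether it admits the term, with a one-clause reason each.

usage: a: 1; c: 1; d [bound]: 1; b [bound]: 1
order of uses: d, b, a, c
typing: the term checks, with type P
ordered: ✓, single-use (a, c, d, b), ordered derivation ok
linear: ✓, each of a, c, d, b used exactly once
affine: ✓, a, c, d, b: no repeats, contraction unneeded
relevant: ✓, none of a, c, d, b goes unused
unrestricted: ✓, type-checks (P) and nothing is barred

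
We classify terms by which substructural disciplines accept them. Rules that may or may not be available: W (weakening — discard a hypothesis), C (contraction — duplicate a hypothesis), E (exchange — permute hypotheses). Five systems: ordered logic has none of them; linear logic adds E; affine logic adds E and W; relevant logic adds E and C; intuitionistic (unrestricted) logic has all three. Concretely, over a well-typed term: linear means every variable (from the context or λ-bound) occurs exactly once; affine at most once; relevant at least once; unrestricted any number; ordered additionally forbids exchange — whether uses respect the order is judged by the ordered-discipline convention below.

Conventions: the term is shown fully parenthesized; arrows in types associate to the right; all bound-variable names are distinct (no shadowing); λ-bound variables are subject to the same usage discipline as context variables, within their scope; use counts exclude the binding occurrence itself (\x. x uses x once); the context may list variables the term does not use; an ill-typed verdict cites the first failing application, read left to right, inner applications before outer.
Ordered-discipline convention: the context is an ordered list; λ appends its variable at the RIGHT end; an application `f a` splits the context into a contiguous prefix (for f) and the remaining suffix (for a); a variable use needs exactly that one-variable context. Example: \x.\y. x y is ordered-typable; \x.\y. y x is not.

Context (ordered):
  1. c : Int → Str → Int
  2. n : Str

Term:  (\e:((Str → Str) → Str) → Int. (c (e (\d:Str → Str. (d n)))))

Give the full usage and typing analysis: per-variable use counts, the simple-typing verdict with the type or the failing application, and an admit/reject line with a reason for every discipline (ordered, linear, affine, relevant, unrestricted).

counts: c: 1, n: 1, e (bound): 1, d (bound): 1
use order (left to right): c, e, d, n
typing: ✓ — (((Str → Str) → Str) → Int) → Str → Int
ordered ✗ (no ordered split (uses run c, e, d, n))
linear ✓ (exactly-once usage across c, n, e, d)
affine ✓ (no duplicate uses among c, n, e, d)
relevant ✓ (every one of c, n, e, d appears)
unrestricted ✓ (well-typed at (((Str → Str) → Str) → Int) → Str → Int; no restrictions here)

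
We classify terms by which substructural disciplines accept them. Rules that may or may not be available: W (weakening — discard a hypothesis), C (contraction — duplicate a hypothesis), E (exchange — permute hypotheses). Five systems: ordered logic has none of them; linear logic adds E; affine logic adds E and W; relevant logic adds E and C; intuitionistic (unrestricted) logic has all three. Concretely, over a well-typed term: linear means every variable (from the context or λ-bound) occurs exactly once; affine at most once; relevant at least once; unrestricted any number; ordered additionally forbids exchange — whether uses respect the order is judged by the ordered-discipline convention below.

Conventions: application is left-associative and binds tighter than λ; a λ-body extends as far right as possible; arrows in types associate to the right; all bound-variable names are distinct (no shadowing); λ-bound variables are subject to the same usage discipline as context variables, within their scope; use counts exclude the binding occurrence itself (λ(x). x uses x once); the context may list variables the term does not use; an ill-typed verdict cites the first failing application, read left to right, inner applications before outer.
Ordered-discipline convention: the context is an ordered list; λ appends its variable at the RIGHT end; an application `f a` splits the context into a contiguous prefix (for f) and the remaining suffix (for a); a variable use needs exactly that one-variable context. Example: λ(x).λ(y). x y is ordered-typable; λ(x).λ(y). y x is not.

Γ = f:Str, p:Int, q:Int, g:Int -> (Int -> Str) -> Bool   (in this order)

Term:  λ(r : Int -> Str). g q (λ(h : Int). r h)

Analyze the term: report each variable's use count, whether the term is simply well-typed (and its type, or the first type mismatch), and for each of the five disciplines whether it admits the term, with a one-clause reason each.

usage: f: 0, p: 0, q: 1, g: 1, r (λ-bound): 1, h (λ-bound): 1
order of uses: g, q, r, h
typing: well-typed at (Int -> Str) -> Bool
ordered: ✗, needs weakening: f, p unused
linear: ✗, needs weakening: f, p unused
affine: ✓, f, p, q, g, r, h: no repeats, contraction unneeded
relevant: ✗, needs weakening: f, p unused
unrestricted: ✓, type-checks ((Int -> Str) -> Bool) and nothing is barred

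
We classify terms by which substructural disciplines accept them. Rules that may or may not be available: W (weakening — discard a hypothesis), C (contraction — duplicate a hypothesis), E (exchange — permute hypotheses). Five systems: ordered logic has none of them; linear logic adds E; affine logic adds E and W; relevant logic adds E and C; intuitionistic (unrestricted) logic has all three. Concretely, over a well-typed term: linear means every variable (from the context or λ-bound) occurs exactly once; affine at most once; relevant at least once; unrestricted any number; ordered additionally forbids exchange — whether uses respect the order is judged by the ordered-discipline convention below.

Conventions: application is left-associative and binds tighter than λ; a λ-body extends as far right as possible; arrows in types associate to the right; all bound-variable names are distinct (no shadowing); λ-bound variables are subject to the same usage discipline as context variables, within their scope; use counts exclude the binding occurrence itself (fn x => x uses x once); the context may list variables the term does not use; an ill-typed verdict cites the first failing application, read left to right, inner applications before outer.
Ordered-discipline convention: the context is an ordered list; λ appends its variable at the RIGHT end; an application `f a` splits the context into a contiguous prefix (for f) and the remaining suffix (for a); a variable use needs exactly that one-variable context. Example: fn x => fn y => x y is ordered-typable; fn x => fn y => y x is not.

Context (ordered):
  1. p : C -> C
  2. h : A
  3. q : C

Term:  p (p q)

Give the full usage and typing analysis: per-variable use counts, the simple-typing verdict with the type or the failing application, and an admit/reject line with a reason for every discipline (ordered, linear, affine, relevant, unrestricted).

variable uses: p: 2, h: 0, q: 1
use order (left to right): p, p, q
typing: well-typed — term : C
ordered ✗ (uses contraction: p ×2; needs weakening: h unused)
linear ✗ (uses contraction: p ×2; needs weakening: h unused)
affine ✗ (uses contraction: p ×2)
relevant ✗ (needs weakening: h unused)
unrestricted ✓ (type-checks (C) and nothing is barred)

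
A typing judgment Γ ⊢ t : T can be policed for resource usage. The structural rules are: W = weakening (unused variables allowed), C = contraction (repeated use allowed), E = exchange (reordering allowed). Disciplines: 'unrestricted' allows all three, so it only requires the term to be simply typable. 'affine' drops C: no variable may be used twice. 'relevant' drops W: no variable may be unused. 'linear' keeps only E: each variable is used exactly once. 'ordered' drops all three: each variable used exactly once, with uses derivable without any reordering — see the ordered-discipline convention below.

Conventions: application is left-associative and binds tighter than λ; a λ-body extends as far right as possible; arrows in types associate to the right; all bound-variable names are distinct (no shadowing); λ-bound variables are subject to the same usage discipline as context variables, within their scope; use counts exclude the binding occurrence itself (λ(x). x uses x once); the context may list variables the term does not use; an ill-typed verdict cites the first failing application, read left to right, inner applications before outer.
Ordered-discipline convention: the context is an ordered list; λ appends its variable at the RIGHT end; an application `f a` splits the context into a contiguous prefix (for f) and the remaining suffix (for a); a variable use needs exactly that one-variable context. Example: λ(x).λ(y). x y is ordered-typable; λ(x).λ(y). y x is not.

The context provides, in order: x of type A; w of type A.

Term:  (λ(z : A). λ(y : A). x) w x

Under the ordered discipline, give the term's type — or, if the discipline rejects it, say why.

not well-typed under ordered — repeated use of x ×2; z, y never used (weakening)
use counts: x: 2×; w: 1×; z (bound): 0×; y (bound): 0×
use order (left to right): x, w, x
typing: well-typed — term : A
per-discipline verdicts: ordered ✗ | linear ✗ | affine ✗ | relevant ✗ | unrestricted ✓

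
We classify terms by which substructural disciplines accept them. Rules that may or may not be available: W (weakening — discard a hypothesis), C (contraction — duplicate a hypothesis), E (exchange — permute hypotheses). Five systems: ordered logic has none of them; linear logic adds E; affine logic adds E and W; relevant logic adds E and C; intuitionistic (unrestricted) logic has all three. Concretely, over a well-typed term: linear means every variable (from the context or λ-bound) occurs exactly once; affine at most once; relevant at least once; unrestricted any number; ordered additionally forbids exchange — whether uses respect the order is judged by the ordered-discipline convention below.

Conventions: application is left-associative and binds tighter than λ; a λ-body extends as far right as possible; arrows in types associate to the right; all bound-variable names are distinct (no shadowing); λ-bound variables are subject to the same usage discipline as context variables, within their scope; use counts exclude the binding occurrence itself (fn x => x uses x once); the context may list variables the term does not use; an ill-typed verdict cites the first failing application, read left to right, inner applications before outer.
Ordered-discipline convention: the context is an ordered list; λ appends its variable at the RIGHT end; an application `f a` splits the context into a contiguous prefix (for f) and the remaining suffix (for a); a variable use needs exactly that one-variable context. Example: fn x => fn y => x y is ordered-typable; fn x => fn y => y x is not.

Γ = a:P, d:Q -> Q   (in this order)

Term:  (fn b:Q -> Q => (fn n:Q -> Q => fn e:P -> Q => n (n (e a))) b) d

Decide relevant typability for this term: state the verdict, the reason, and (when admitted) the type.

yes — every one of a, d, b, n, e appears; term : (P -> Q) -> Q
counts: a: 1; d: 1; b (λ-bound): 1; n (λ-bound): 2; e (λ-bound): 1
use order (left to right): n, n, e, a, b, d
typing: well-typed at (P -> Q) -> Q
summary: ordered ✗ · linear ✗ · affine ✗ · relevant ✓ · unrestricted ✓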